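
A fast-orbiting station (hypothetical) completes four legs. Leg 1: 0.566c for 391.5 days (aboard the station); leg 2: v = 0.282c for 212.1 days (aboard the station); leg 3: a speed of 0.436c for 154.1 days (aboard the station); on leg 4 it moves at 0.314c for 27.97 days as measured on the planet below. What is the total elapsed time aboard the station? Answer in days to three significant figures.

Leg 1: 391.5 days is already measured aboard the station.
Leg 2: 212.1 days is already measured aboard the station.
Leg 3: 154.1 days is already measured aboard the station.
Leg 4: γ = 1/√(1 − 0.314²) = 1/√0.9014 = 1.053; τ_4 = 27.97/1.053 = 26.56 days.
Total: 391.5 + 212.1 + 154.1 + 26.56 days.

τ = 784 days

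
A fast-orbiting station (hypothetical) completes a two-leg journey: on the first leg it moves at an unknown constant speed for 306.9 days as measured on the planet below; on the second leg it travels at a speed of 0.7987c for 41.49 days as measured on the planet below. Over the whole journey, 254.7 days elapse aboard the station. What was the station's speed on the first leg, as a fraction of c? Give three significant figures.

β = 0.663

Leg 1: speed unknown; τ_1 = 306.9/γ_1.
Leg 2: γ = 1/√(1 − 0.7987²) = 1/√0.3621 = 1.662; τ_2 = 41.49/1.662 = 24.97 days.
Total proper time: τ_1 + 24.97 = 254.7, so τ_1 = 254.7 − 24.97 = 229.7 days.
γ_1 = 306.9/229.7 = 1.336; β = √(1 − 1/γ²) = √0.4397.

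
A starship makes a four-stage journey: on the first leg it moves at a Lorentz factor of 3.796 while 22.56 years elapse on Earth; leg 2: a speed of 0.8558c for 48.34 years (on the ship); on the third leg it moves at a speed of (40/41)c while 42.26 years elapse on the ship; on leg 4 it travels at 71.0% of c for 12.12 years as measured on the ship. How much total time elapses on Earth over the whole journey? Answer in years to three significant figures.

Δt = 326 years

Leg 1: 22.56 years is already measured on Earth.
Leg 2: γ = 1/√(1 − 0.8558²) = 1/√0.2676 = 1.933; Δt_2 = 1.933 × 48.34 = 93.45 years.
Leg 3: γ = 1/√(1 − (40/41)²) = 41/9 ≈ 4.556; Δt_3 = 4.556 × 42.26 = 192.5 years.
Leg 4: β = 0.710; γ = 1/√(1 − 0.710²) = 1/√0.4959 = 1.420; Δt_4 = 1.420 × 12.12 = 17.21 years.
Total: 22.56 + 93.45 + 192.5 + 17.21 years.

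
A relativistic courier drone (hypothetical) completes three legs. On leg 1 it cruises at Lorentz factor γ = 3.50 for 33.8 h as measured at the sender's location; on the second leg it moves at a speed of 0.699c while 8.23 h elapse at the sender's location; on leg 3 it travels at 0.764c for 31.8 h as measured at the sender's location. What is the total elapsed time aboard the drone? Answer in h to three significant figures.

Leg 1: γ = 3.50; τ_1 = 33.8/3.500 = 9.657 h.
Leg 2: γ = 1/√(1 − 0.699²) = 1/√0.5114 = 1.398; τ_2 = 8.23/1.398 = 5.885 h.
Leg 3: γ = 1/√(1 − 0.764²) = 1/√0.4163 = 1.550; τ_3 = 31.8/1.550 = 20.52 h.
Total: 9.657 + 5.885 + 20.52 h.

τ = 36.1 h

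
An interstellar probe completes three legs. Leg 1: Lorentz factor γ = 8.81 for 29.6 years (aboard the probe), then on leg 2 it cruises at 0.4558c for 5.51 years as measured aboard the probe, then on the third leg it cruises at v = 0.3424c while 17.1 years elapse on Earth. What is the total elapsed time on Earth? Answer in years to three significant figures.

Δt = 284 years

Leg 1: γ = 8.81; Δt_1 = 8.810 × 29.6 = 260.8 years.
Leg 2: γ = 1/√(1 − 0.4558²) = 1/√0.7922 = 1.123; Δt_2 = 1.123 × 5.51 = 6.190 years.
Leg 3: 17.1 years is already measured on Earth.
Total: 260.8 + 6.190 + 17.10 years.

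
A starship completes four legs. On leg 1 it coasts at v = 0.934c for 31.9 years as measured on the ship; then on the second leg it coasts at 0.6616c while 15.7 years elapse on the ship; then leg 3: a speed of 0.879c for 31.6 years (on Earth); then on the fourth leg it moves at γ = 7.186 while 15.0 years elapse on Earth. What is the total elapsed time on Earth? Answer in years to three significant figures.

Leg 1: γ = 1/√(1 − 0.934²) = 1/√0.1276 = 2.799; Δt_1 = 2.799 × 31.9 = 89.29 years.
Leg 2: γ = 1/√(1 − 0.6616²) = 1/√0.5623 = 1.334; Δt_2 = 1.334 × 15.7 = 20.94 years.
Leg 3: 31.6 years is already measured on Earth.
Leg 4: 15.0 years is already measured on Earth.
Total: 89.29 + 20.94 + 31.60 + 15.00 years.

Δt = 157 years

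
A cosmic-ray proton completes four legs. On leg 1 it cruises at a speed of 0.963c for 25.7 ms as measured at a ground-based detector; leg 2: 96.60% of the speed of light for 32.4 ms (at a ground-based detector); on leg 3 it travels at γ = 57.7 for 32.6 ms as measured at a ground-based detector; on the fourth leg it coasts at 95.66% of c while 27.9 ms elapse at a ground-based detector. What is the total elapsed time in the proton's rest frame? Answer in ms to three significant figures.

Leg 1: γ = 1/√(1 − 0.963²) = 1/√0.07263 = 3.711; τ_1 = 25.7/3.711 = 6.926 ms.
Leg 2: β = 0.9660; γ = 1/√(1 − 0.9660²) = 1/√0.06684 = 3.868; τ_2 = 32.4/3.868 = 8.377 ms.
Leg 3: γ = 57.7; τ_3 = 32.6/57.70 = 0.5650 ms.
Leg 4: β = 0.9566; γ = 1/√(1 − 0.9566²) = 1/√0.08492 = 3.432; τ_4 = 27.9/3.432 = 8.130 ms.
Total: 6.926 + 8.377 + 0.5650 + 8.130 ms.

τ = 24.0 ms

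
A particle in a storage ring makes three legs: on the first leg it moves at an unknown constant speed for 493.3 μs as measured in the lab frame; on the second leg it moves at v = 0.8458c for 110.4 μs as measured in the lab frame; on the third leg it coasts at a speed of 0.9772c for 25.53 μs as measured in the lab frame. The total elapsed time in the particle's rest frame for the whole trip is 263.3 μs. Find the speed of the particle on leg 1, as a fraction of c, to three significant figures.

β = 0.915

Leg 1: speed unknown; τ_1 = 493.3/γ_1.
Leg 2: γ = 1/√(1 − 0.8458²) = 1/√0.2846 = 1.874; τ_2 = 110.4/1.874 = 58.90 μs.
Leg 3: γ = 1/√(1 − 0.9772²) = 1/√0.04508 = 4.710; τ_3 = 25.53/4.710 = 5.421 μs.
Total proper time: τ_1 + 58.90 + 5.421 = 263.3, so τ_1 = 263.3 − 64.32 = 199.0 μs.
γ_1 = 493.3/199.0 = 2.479; β = √(1 − 1/γ²) = √0.8373.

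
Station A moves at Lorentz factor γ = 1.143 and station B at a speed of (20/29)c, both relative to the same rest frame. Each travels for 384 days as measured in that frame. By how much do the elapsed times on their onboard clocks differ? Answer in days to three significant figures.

|τ_A − τ_B| = 57.9 days

A: γ = 1.143; τ_A = 384/1.143 = 336.0 days.
B: γ = 1/√(1 − (20/29)²) = 29/21 ≈ 1.381; τ_B = 384/1.381 = 278.1 days.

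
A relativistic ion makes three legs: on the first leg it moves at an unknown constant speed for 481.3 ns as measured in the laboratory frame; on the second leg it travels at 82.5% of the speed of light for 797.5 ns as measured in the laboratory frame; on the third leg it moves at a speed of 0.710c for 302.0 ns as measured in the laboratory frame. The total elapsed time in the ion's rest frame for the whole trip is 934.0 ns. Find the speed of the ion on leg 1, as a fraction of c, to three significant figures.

β = 0.827

Leg 1: speed unknown; τ_1 = 481.3/γ_1.
Leg 2: β = 0.825; γ = 1/√(1 − 0.825²) = 1/√0.3194 = 1.769; τ_2 = 797.5/1.769 = 450.7 ns.
Leg 3: γ = 1/√(1 − 0.710²) = 1/√0.4959 = 1.420; τ_3 = 302.0/1.420 = 212.7 ns.
Total proper time: τ_1 + 450.7 + 212.7 = 934.0, so τ_1 = 934.0 − 663.4 = 270.6 ns.
γ_1 = 481.3/270.6 = 1.778; β = √(1 − 1/γ²) = √0.6838.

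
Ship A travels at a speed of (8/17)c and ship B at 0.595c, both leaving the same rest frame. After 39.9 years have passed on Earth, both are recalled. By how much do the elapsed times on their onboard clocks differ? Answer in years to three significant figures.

|τ_A − τ_B| = 3.14 years

A: γ = 1/√(1 − (8/17)²) = 17/15 ≈ 1.133; τ_A = 39.9/1.133 = 35.21 years.
B: γ = 1/√(1 − 0.595²) = 1/√0.6460 = 1.244; τ_B = 39.9/1.244 = 32.07 years.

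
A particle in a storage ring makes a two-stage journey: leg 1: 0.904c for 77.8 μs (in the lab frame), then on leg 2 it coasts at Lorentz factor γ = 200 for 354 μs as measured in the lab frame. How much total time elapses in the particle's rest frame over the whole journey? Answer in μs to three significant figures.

τ = 35.0 μs

Leg 1: γ = 1/√(1 − 0.904²) = 1/√0.1828 = 2.339; τ_1 = 77.8/2.339 = 33.26 μs.
Leg 2: γ = 200; τ_2 = 354/200.0 = 1.770 μs.
Total: 33.26 + 1.770 μs.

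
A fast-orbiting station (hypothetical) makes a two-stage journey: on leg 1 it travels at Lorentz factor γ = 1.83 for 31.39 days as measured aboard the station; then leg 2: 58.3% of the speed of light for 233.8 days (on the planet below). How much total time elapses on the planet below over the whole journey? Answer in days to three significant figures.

Δt = 291 days

Leg 1: γ = 1.83; Δt_1 = 1.830 × 31.39 = 57.44 days.
Leg 2: 233.8 days is already measured on the planet below.
Total: 57.44 + 233.8 days.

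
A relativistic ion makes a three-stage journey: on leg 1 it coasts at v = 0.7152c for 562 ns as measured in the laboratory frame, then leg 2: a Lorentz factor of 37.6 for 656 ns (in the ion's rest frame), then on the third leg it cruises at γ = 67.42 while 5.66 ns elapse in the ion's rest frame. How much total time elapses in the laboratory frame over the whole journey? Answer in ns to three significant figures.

Δt = 2.56×10⁴ ns

Leg 1: 562 ns is already measured in the laboratory frame.
Leg 2: γ = 37.6; Δt_2 = 37.60 × 656 = 2.467×10⁴ ns.
Leg 3: γ = 67.42; Δt_3 = 67.42 × 5.66 = 381.6 ns.
Total: 562.0 + 2.467×10⁴ + 381.6 ns.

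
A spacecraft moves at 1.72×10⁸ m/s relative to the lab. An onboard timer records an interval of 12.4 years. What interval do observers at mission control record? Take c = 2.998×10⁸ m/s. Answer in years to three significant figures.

Δt = 15.1 years

β = 1.72×10⁸/2.998×10⁸ = 0.5737; γ = 1/√(1 − 0.5737²) = 1.221
The interval measured aboard the spacecraft is the proper time (both events occur at the same place in that frame); the lab-frame interval is Δt = γτ = 1.221 × 12.4 years.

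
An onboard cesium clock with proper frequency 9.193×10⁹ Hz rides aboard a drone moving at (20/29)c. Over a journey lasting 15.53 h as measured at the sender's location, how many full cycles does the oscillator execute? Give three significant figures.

N = 3.72×10¹⁴

γ = 1/√(1 − (20/29)²) = 29/21 ≈ 1.381
The oscillator's own cycle count is N = f × τ where τ is the proper time aboard the drone. τ = Δt/γ = 15.53/1.381 = 11.25 h = 4.049×10⁴ s.
N = 9.193×10⁹ × 4.049×10⁴ = 3.722×10¹⁴.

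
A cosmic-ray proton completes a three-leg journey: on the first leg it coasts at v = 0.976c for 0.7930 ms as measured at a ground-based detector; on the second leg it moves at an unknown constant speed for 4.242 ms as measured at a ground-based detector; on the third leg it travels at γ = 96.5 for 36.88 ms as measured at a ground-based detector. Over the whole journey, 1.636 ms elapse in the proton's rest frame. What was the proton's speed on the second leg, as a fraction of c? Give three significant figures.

β = 0.967

Leg 1: γ = 1/√(1 − 0.976²) = 1/√0.04742 = 4.592; τ_1 = 0.7930/4.592 = 0.1727 ms.
Leg 2: speed unknown; τ_2 = 4.242/γ_2.
Leg 3: γ = 96.5; τ_3 = 36.88/96.50 = 0.3822 ms.
Total proper time: 0.1727 + τ_2 + 0.3822 = 1.636, so τ_2 = 1.636 − 0.5549 = 1.081 ms.
γ_2 = 4.242/1.081 = 3.924; β = √(1 − 1/γ²) = √0.9350.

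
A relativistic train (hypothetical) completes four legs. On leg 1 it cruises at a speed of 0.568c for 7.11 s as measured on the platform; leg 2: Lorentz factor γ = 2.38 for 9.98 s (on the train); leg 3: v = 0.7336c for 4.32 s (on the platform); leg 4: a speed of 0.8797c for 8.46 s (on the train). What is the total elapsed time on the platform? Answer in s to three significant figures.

Δt = 53.0 s

Leg 1: 7.11 s is already measured on the platform.
Leg 2: γ = 2.38; Δt_2 = 2.380 × 9.98 = 23.75 s.
Leg 3: 4.32 s is already measured on the platform.
Leg 4: γ = 1/√(1 − 0.8797²) = 1/√0.2261 = 2.103; Δt_4 = 2.103 × 8.46 = 17.79 s.
Total: 7.110 + 23.75 + 4.320 + 17.79 s.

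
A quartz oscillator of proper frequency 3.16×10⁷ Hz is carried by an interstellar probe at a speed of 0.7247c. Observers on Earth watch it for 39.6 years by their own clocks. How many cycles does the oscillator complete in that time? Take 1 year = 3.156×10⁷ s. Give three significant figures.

N = 2.72×10¹⁶

γ = 1/√(1 − 0.7247²) = 1/√0.4748 = 1.451
During 39.6 years of lab time, the oscillator's proper time advances by τ = Δt/γ = 39.6/1.451 = 27.29 years = 8.612×10⁸ s.
N = f × τ = 3.16×10⁷ × 8.612×10⁸ = 2.721×10¹⁶.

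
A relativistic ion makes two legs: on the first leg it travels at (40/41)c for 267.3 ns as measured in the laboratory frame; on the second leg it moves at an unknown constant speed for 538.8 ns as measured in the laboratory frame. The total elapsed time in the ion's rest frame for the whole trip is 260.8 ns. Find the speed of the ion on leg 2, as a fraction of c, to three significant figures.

β = 0.927

Leg 1: γ = 1/√(1 − (40/41)²) = 41/9 ≈ 4.556; τ_1 = 267.3/4.556 = 58.68 ns.
Leg 2: speed unknown; τ_2 = 538.8/γ_2.
Total proper time: 58.68 + τ_2 = 260.8, so τ_2 = 260.8 − 58.68 = 202.1 ns.
γ_2 = 538.8/202.1 = 2.666; β = √(1 − 1/γ²) = √0.8593.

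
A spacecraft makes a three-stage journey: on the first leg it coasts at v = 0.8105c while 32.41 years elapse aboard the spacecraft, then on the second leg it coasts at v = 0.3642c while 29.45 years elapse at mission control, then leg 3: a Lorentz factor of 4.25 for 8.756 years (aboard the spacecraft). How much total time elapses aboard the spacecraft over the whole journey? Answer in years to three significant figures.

τ = 68.6 years

Leg 1: 32.41 years is already measured aboard the spacecraft.
Leg 2: γ = 1/√(1 − 0.3642²) = 1/√0.8674 = 1.074; τ_2 = 29.45/1.074 = 27.43 years.
Leg 3: 8.756 years is already measured aboard the spacecraft.
Total: 32.41 + 27.43 + 8.756 years.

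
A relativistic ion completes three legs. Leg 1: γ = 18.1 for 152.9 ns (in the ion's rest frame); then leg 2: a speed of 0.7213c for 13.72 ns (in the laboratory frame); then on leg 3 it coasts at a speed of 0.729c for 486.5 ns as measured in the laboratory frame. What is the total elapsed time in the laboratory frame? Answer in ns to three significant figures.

Leg 1: γ = 18.1; Δt_1 = 18.10 × 152.9 = 2767 ns.
Leg 2: 13.72 ns is already measured in the laboratory frame.
Leg 3: 486.5 ns is already measured in the laboratory frame.
Total: 2767 + 13.72 + 486.5 ns.

Δt = 3270 ns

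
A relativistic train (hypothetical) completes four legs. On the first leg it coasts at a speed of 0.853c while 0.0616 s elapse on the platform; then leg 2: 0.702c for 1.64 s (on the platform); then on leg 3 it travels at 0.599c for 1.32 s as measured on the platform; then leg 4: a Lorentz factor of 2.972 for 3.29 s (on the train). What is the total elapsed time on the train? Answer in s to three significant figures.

Leg 1: γ = 1/√(1 − 0.853²) = 1/√0.2724 = 1.916; τ_1 = 0.0616/1.916 = 0.03215 s.
Leg 2: γ = 1/√(1 − 0.702²) = 1/√0.5072 = 1.404; τ_2 = 1.64/1.404 = 1.168 s.
Leg 3: γ = 1/√(1 − 0.599²) = 1/√0.6412 = 1.249; τ_3 = 1.32/1.249 = 1.057 s.
Leg 4: 3.29 s is already measured on the train.
Total: 0.03215 + 1.168 + 1.057 + 3.290 s.

τ = 5.55 s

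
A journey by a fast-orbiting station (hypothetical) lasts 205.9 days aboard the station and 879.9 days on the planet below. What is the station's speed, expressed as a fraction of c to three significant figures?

β = 0.972

The proper time is measured aboard the station (both events occur at the station's location); Δt is measured on the planet below. γ = Δt/τ = 879.9/205.9 = 4.273.
β = √(1 − 1/γ²) = √(1 − 0.05476) = √0.9452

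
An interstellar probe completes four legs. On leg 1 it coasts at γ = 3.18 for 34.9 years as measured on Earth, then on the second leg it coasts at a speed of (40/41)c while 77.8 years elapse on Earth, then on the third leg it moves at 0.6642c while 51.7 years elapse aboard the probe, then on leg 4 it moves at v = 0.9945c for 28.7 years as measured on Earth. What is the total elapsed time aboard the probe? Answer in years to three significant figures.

Leg 1: γ = 3.18; τ_1 = 34.9/3.180 = 10.97 years.
Leg 2: γ = 1/√(1 − (40/41)²) = 41/9 ≈ 4.556; τ_2 = 77.8/4.556 = 17.08 years.
Leg 3: 51.7 years is already measured aboard the probe.
Leg 4: γ = 1/√(1 − 0.9945²) = 1/√0.01097 = 9.548; τ_4 = 28.7/9.548 = 3.006 years.
Total: 10.97 + 17.08 + 51.70 + 3.006 years.

τ = 82.8 years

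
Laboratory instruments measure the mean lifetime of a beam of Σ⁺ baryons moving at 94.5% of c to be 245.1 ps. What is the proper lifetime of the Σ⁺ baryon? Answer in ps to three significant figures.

τ₀ = 80.2 ps

β = 0.945; γ = 1/√(1 − 0.945²) = 1/√0.1070 = 3.057
The lab-frame lifetime is the dilated interval; the proper lifetime is τ₀ = Δt/γ = 245.1/3.057 ps.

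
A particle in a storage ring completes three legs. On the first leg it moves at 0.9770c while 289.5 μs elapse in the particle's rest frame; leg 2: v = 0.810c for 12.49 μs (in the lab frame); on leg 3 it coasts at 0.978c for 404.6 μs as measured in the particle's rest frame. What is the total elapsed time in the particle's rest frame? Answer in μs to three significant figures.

Leg 1: 289.5 μs is already measured in the particle's rest frame.
Leg 2: γ = 1/√(1 − 0.810²) = 1/√0.3439 = 1.705; τ_2 = 12.49/1.705 = 7.325 μs.
Leg 3: 404.6 μs is already measured in the particle's rest frame.
Total: 289.5 + 7.325 + 404.6 μs.

τ = 701 μs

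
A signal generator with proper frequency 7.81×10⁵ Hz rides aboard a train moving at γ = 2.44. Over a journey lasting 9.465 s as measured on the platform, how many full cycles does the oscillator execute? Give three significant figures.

N = 3.03×10⁶

γ = 2.44
The oscillator's own cycle count is N = f × τ where τ is the proper time on the train. τ = Δt/γ = 9.465/2.440 = 3.879 s = 3.879×10⁰ s.
N = 7.81×10⁵ × 3.879×10⁰ = 3.030×10⁶.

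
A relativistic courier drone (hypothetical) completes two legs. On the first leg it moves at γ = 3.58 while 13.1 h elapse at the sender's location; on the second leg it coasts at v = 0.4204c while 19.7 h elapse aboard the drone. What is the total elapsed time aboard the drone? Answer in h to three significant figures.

Leg 1: γ = 3.58; τ_1 = 13.1/3.580 = 3.659 h.
Leg 2: 19.7 h is already measured aboard the drone.
Total: 3.659 + 19.70 h.

τ = 23.4 h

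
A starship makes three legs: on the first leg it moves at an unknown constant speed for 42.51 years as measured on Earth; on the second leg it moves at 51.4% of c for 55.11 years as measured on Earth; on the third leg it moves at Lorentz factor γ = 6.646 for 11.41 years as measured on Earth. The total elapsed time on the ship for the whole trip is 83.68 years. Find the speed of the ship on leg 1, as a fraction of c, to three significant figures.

β = 0.578

Leg 1: speed unknown; τ_1 = 42.51/γ_1.
Leg 2: β = 0.514; γ = 1/√(1 − 0.514²) = 1/√0.7358 = 1.166; τ_2 = 55.11/1.166 = 47.27 years.
Leg 3: γ = 6.646; τ_3 = 11.41/6.646 = 1.717 years.
Total proper time: τ_1 + 47.27 + 1.717 = 83.68, so τ_1 = 83.68 − 48.99 = 34.69 years.
γ_1 = 42.51/34.69 = 1.225; β = √(1 − 1/γ²) = √0.3341.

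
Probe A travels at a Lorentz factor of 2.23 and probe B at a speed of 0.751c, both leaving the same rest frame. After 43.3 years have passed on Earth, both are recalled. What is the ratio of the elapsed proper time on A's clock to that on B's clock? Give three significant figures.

A: γ = 2.23. B: γ = 1/√(1 − 0.751²) = 1/√0.4360 = 1.514.
τ_A/τ_B = γ_B/γ_A = 1.514/2.230 = 0.6791, so τ_A/τ_B = 0.6791.

τ_A/τ_B = 0.679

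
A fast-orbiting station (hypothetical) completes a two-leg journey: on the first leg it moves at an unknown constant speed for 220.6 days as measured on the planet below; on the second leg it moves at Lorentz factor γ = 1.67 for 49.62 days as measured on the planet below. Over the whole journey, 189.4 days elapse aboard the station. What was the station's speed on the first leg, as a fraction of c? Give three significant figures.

β = 0.690

Leg 1: speed unknown; τ_1 = 220.6/γ_1.
Leg 2: γ = 1.67; τ_2 = 49.62/1.670 = 29.71 days.
Total proper time: τ_1 + 29.71 = 189.4, so τ_1 = 189.4 − 29.71 = 159.7 days.
γ_1 = 220.6/159.7 = 1.381; β = √(1 − 1/γ²) = √0.4760.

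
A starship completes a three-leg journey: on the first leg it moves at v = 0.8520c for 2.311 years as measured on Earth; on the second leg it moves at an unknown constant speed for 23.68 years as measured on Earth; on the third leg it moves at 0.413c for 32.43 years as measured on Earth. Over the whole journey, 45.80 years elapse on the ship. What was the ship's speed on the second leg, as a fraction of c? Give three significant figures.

Leg 1: γ = 1/√(1 − 0.8520²) = 1/√0.2741 = 1.910; τ_1 = 2.311/1.910 = 1.210 years.
Leg 2: speed unknown; τ_2 = 23.68/γ_2.
Leg 3: γ = 1/√(1 − 0.413²) = 1/√0.8294 = 1.098; τ_3 = 32.43/1.098 = 29.54 years.
Total proper time: 1.210 + τ_2 + 29.54 = 45.80, so τ_2 = 45.80 − 30.74 = 15.06 years.
γ_2 = 23.68/15.06 = 1.573; β = √(1 − 1/γ²) = √0.5958.

β = 0.772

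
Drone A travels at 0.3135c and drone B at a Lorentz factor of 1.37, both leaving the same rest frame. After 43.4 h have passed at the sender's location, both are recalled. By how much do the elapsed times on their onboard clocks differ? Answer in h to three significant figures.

|τ_A − τ_B| = 9.53 h

A: γ = 1/√(1 − 0.3135²) = 1/√0.9017 = 1.053; τ_A = 43.4/1.053 = 41.21 h.
B: γ = 1.37; τ_B = 43.4/1.370 = 31.68 h.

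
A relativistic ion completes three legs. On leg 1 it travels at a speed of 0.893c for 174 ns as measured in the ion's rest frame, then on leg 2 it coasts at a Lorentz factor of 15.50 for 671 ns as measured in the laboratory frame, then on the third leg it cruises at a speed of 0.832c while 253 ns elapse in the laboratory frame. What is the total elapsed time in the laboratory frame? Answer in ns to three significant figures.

Δt = 1310 ns

Leg 1: γ = 1/√(1 − 0.893²) = 1/√0.2026 = 2.222; Δt_1 = 2.222 × 174 = 386.6 ns.
Leg 2: 671 ns is already measured in the laboratory frame.
Leg 3: 253 ns is already measured in the laboratory frame.
Total: 386.6 + 671.0 + 253.0 ns.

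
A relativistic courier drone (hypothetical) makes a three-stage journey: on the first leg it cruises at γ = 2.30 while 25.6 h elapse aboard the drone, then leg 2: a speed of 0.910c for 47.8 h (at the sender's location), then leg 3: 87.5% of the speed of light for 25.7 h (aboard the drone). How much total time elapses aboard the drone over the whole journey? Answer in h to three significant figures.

τ = 71.1 h

Leg 1: 25.6 h is already measured aboard the drone.
Leg 2: γ = 1/√(1 − 0.910²) = 1/√0.1719 = 2.412; τ_2 = 47.8/2.412 = 19.82 h.
Leg 3: 25.7 h is already measured aboard the drone.
Total: 25.60 + 19.82 + 25.70 h.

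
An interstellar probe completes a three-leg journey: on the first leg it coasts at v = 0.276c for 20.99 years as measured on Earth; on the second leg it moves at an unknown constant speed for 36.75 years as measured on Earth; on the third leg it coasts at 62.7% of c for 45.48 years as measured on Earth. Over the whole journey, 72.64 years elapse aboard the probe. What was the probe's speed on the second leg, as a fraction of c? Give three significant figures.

Leg 1: γ = 1/√(1 − 0.276²) = 1/√0.9238 = 1.040; τ_1 = 20.99/1.040 = 20.17 years.
Leg 2: speed unknown; τ_2 = 36.75/γ_2.
Leg 3: β = 0.627; γ = 1/√(1 − 0.627²) = 1/√0.6069 = 1.284; τ_3 = 45.48/1.284 = 35.43 years.
Total proper time: 20.17 + τ_2 + 35.43 = 72.64, so τ_2 = 72.64 − 55.60 = 17.04 years.
γ_2 = 36.75/17.04 = 2.157; β = √(1 − 1/γ²) = √0.7851.

β = 0.886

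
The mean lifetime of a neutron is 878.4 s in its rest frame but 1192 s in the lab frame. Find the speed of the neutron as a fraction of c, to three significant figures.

γ = Δt/τ₀ = 1192/878.4 = 1.357
β = √(1 − 1/γ²) = √(1 − 0.5430) = √0.4570

β = 0.676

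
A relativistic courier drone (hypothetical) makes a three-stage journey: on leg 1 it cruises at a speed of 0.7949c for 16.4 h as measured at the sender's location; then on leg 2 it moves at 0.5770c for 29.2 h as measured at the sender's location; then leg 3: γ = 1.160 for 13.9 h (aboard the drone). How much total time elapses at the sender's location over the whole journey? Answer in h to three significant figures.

Leg 1: 16.4 h is already measured at the sender's location.
Leg 2: 29.2 h is already measured at the sender's location.
Leg 3: γ = 1.160; Δt_3 = 1.160 × 13.9 = 16.12 h.
Total: 16.40 + 29.20 + 16.12 h.

Δt = 61.7 h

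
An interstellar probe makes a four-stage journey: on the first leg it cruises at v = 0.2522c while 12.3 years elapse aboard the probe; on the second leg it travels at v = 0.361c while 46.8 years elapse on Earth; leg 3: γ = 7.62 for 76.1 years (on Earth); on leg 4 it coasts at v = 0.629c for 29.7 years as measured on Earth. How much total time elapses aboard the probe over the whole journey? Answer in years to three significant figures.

Leg 1: 12.3 years is already measured aboard the probe.
Leg 2: γ = 1/√(1 − 0.361²) = 1/√0.8697 = 1.072; τ_2 = 46.8/1.072 = 43.64 years.
Leg 3: γ = 7.62; τ_3 = 76.1/7.620 = 9.987 years.
Leg 4: γ = 1/√(1 − 0.629²) = 1/√0.6044 = 1.286; τ_4 = 29.7/1.286 = 23.09 years.
Total: 12.30 + 43.64 + 9.987 + 23.09 years.

τ = 89.0 years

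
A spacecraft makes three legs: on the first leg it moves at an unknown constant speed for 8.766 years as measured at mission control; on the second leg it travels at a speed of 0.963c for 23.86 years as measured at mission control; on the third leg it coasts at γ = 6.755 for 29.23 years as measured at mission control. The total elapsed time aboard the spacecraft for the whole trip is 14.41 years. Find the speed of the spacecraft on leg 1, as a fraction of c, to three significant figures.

β = 0.909

Leg 1: speed unknown; τ_1 = 8.766/γ_1.
Leg 2: γ = 1/√(1 − 0.963²) = 1/√0.07263 = 3.711; τ_2 = 23.86/3.711 = 6.430 years.
Leg 3: γ = 6.755; τ_3 = 29.23/6.755 = 4.327 years.
Total proper time: τ_1 + 6.430 + 4.327 = 14.41, so τ_1 = 14.41 − 10.76 = 3.653 years.
γ_1 = 8.766/3.653 = 2.400; β = √(1 − 1/γ²) = √0.8264.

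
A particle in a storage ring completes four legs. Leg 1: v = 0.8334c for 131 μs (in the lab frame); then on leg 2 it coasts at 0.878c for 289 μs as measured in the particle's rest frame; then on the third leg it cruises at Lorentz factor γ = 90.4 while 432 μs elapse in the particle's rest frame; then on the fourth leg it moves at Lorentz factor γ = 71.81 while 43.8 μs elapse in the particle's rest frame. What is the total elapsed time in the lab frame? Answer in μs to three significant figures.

Leg 1: 131 μs is already measured in the lab frame.
Leg 2: γ = 1/√(1 − 0.878²) = 1/√0.2291 = 2.089; Δt_2 = 2.089 × 289 = 603.8 μs.
Leg 3: γ = 90.4; Δt_3 = 90.40 × 432 = 3.905×10⁴ μs.
Leg 4: γ = 71.81; Δt_4 = 71.81 × 43.8 = 3145 μs.
Total: 131.0 + 603.8 + 3.905×10⁴ + 3145 μs.

Δt = 4.29×10⁴ μs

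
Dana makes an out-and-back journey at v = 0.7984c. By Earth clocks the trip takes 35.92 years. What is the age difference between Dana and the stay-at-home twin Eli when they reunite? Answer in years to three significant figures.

γ = 1/√(1 − 0.7984²) = 1/√0.3626 = 1.661
Dana's elapsed proper time: τ = 35.92/1.661 = 21.63 years.
Age gap = Δt − τ = 35.92 − 21.63 years.

Δt − τ = 14.3 years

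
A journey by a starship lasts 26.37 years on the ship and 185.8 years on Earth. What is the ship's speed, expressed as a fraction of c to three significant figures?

The proper time is measured on the ship (both events occur at the ship's location); Δt is measured on Earth. γ = Δt/τ = 185.8/26.37 = 7.046.
β = √(1 − 1/γ²) = √(1 − 0.02014) = √0.9799

β = 0.990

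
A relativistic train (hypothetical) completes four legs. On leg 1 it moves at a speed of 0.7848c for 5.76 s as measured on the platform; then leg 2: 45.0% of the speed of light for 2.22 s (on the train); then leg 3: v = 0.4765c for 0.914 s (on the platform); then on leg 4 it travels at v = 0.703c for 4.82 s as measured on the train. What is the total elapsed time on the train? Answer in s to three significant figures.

τ = 11.4 s

Leg 1: γ = 1/√(1 − 0.7848²) = 1/√0.3841 = 1.614; τ_1 = 5.76/1.614 = 3.570 s.
Leg 2: 2.22 s is already measured on the train.
Leg 3: γ = 1/√(1 − 0.4765²) = 1/√0.7729 = 1.137; τ_3 = 0.914/1.137 = 0.8036 s.
Leg 4: 4.82 s is already measured on the train.
Total: 3.570 + 2.220 + 0.8036 + 4.820 s.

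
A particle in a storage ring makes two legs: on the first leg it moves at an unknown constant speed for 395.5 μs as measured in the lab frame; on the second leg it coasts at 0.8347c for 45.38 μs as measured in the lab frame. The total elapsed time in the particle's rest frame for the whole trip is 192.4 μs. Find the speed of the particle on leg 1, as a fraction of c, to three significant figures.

Leg 1: speed unknown; τ_1 = 395.5/γ_1.
Leg 2: γ = 1/√(1 − 0.8347²) = 1/√0.3033 = 1.816; τ_2 = 45.38/1.816 = 24.99 μs.
Total proper time: τ_1 + 24.99 = 192.4, so τ_1 = 192.4 − 24.99 = 167.4 μs.
γ_1 = 395.5/167.4 = 2.362; β = √(1 − 1/γ²) = √0.8208.

β = 0.906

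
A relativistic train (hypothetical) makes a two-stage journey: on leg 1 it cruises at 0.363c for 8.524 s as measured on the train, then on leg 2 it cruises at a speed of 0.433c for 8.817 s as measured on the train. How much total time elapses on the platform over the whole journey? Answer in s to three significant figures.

Leg 1: γ = 1/√(1 − 0.363²) = 1/√0.8682 = 1.073; Δt_1 = 1.073 × 8.524 = 9.148 s.
Leg 2: γ = 1/√(1 − 0.433²) = 1/√0.8125 = 1.109; Δt_2 = 1.109 × 8.817 = 9.782 s.
Total: 9.148 + 9.782 s.

Δt = 18.9 s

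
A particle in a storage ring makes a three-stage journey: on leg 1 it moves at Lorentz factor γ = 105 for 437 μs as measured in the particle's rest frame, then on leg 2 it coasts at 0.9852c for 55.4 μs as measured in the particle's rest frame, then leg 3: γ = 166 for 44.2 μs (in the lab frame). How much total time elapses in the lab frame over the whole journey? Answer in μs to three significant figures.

Leg 1: γ = 105; Δt_1 = 105.0 × 437 = 4.588×10⁴ μs.
Leg 2: γ = 1/√(1 − 0.9852²) = 1/√0.02938 = 5.834; Δt_2 = 5.834 × 55.4 = 323.2 μs.
Leg 3: 44.2 μs is already measured in the lab frame.
Total: 4.588×10⁴ + 323.2 + 44.20 μs.

Δt = 4.63×10⁴ μs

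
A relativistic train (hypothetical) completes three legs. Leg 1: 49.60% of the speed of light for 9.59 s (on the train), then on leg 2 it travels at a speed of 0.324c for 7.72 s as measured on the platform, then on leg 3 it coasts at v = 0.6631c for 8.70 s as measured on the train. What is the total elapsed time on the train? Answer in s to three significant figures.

Leg 1: 9.59 s is already measured on the train.
Leg 2: γ = 1/√(1 − 0.324²) = 1/√0.8950 = 1.057; τ_2 = 7.72/1.057 = 7.304 s.
Leg 3: 8.70 s is already measured on the train.
Total: 9.590 + 7.304 + 8.700 s.

τ = 25.6 s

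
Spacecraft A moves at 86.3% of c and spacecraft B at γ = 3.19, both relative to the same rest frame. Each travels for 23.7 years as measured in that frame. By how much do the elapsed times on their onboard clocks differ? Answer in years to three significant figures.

A: β = 0.863; γ = 1/√(1 − 0.863²) = 1/√0.2552 = 1.979; τ_A = 23.7/1.979 = 11.97 years.
B: γ = 3.19; τ_B = 23.7/3.190 = 7.429 years.

|τ_A − τ_B| = 4.54 years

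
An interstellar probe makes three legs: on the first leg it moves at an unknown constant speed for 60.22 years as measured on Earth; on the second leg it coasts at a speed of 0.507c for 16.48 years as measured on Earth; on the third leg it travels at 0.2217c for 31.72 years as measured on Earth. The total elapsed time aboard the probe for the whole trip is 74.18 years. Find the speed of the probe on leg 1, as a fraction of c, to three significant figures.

β = 0.876

Leg 1: speed unknown; τ_1 = 60.22/γ_1.
Leg 2: γ = 1/√(1 − 0.507²) = 1/√0.7430 = 1.160; τ_2 = 16.48/1.160 = 14.20 years.
Leg 3: γ = 1/√(1 − 0.2217²) = 1/√0.9508 = 1.026; τ_3 = 31.72/1.026 = 30.93 years.
Total proper time: τ_1 + 14.20 + 30.93 = 74.18, so τ_1 = 74.18 − 45.14 = 29.04 years.
γ_1 = 60.22/29.04 = 2.073; β = √(1 − 1/γ²) = √0.7674.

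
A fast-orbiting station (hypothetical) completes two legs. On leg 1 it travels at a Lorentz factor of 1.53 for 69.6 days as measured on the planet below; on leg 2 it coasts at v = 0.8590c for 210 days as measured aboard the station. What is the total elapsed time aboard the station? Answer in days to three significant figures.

τ = 255 days

Leg 1: γ = 1.53; τ_1 = 69.6/1.530 = 45.49 days.
Leg 2: 210 days is already measured aboard the station.
Total: 45.49 + 210.0 days.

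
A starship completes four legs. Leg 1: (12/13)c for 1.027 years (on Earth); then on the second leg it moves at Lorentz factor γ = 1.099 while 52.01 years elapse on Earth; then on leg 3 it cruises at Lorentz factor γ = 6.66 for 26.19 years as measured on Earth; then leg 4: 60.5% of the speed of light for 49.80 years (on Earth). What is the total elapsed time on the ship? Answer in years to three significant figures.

Leg 1: γ = 1/√(1 − (12/13)²) = 13/5 = 2.600; τ_1 = 1.027/2.600 = 0.3950 years.
Leg 2: γ = 1.099; τ_2 = 52.01/1.099 = 47.32 years.
Leg 3: γ = 6.66; τ_3 = 26.19/6.660 = 3.932 years.
Leg 4: β = 0.605; γ = 1/√(1 − 0.605²) = 1/√0.6340 = 1.256; τ_4 = 49.80/1.256 = 39.65 years.
Total: 0.3950 + 47.32 + 3.932 + 39.65 years.

τ = 91.3 years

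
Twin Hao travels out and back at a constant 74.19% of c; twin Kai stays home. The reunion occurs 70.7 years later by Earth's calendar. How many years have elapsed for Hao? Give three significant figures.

τ = 47.4 years

β = 0.7419; γ = 1/√(1 − 0.7419²) = 1/√0.4496 = 1.491
Hao's clock measures proper time along the trip: τ = Δt/γ = 70.7/1.491 years.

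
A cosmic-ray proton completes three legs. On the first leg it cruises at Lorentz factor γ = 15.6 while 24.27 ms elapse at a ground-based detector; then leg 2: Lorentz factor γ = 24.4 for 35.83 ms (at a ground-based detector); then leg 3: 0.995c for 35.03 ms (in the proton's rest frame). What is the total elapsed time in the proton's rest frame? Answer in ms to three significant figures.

Leg 1: γ = 15.6; τ_1 = 24.27/15.60 = 1.556 ms.
Leg 2: γ = 24.4; τ_2 = 35.83/24.40 = 1.468 ms.
Leg 3: 35.03 ms is already measured in the proton's rest frame.
Total: 1.556 + 1.468 + 35.03 ms.

τ = 38.1 ms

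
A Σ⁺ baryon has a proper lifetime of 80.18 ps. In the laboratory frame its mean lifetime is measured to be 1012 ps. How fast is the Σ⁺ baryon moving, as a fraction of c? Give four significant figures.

γ = Δt/τ₀ = 1012/80.18 = 12.62
β = √(1 − 1/γ²) = √(1 − 0.006277) = √0.9937

v = 0.9969c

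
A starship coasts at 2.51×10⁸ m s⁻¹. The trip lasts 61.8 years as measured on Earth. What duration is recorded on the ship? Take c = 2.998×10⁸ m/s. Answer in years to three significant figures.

β = 2.51×10⁸/2.998×10⁸ = 0.8372; γ = 1/√(1 − 0.8372²) = 1.829
The interval measured on Earth is the dilated one; the clock on the ship measures the proper time τ = Δt/γ = 61.8/1.829 years.

τ = 33.8 years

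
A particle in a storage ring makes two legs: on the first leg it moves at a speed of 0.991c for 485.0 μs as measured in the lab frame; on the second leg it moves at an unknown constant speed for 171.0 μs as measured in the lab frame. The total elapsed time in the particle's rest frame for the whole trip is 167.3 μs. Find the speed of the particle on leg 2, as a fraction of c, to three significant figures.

β = 0.801

Leg 1: γ = 1/√(1 − 0.991²) = 1/√0.01792 = 7.470; τ_1 = 485.0/7.470 = 64.92 μs.
Leg 2: speed unknown; τ_2 = 171.0/γ_2.
Total proper time: 64.92 + τ_2 = 167.3, so τ_2 = 167.3 − 64.92 = 102.4 μs.
γ_2 = 171.0/102.4 = 1.670; β = √(1 − 1/γ²) = √0.6416.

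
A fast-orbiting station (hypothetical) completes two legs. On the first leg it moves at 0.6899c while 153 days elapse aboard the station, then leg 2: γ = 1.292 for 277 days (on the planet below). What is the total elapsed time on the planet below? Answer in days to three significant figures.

Leg 1: γ = 1/√(1 − 0.6899²) = 1/√0.5240 = 1.381; Δt_1 = 1.381 × 153 = 211.4 days.
Leg 2: 277 days is already measured on the planet below.
Total: 211.4 + 277.0 days.

Δt = 488 days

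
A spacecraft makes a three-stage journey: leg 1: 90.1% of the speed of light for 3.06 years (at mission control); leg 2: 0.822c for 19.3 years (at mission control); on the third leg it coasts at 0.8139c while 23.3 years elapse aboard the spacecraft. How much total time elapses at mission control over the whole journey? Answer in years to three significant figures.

Leg 1: 3.06 years is already measured at mission control.
Leg 2: 19.3 years is already measured at mission control.
Leg 3: γ = 1/√(1 − 0.8139²) = 1/√0.3376 = 1.721; Δt_3 = 1.721 × 23.3 = 40.10 years.
Total: 3.060 + 19.30 + 40.10 years.

Δt = 62.5 years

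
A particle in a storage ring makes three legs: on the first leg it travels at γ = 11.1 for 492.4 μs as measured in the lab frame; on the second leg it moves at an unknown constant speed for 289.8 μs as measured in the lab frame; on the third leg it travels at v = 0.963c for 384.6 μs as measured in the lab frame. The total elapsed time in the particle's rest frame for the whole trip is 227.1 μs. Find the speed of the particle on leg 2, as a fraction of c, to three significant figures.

Leg 1: γ = 11.1; τ_1 = 492.4/11.10 = 44.36 μs.
Leg 2: speed unknown; τ_2 = 289.8/γ_2.
Leg 3: γ = 1/√(1 − 0.963²) = 1/√0.07263 = 3.711; τ_3 = 384.6/3.711 = 103.7 μs.
Total proper time: 44.36 + τ_2 + 103.7 = 227.1, so τ_2 = 227.1 − 148.0 = 79.09 μs.
γ_2 = 289.8/79.09 = 3.664; β = √(1 − 1/γ²) = √0.9255.

β = 0.962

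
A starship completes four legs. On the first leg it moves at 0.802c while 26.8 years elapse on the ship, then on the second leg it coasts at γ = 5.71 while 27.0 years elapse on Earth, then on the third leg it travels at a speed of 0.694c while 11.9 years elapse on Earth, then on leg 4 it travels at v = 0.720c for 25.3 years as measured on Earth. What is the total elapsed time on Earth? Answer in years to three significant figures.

Leg 1: γ = 1/√(1 − 0.802²) = 1/√0.3568 = 1.674; Δt_1 = 1.674 × 26.8 = 44.87 years.
Leg 2: 27.0 years is already measured on Earth.
Leg 3: 11.9 years is already measured on Earth.
Leg 4: 25.3 years is already measured on Earth.
Total: 44.87 + 27.00 + 11.90 + 25.30 years.

Δt = 109 years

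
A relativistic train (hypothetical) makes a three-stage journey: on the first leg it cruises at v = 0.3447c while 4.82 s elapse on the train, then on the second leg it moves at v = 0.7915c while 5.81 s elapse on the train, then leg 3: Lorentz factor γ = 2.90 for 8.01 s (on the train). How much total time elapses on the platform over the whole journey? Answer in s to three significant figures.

Δt = 37.9 s

Leg 1: γ = 1/√(1 − 0.3447²) = 1/√0.8812 = 1.065; Δt_1 = 1.065 × 4.82 = 5.135 s.
Leg 2: γ = 1/√(1 − 0.7915²) = 1/√0.3735 = 1.636; Δt_2 = 1.636 × 5.81 = 9.506 s.
Leg 3: γ = 2.90; Δt_3 = 2.900 × 8.01 = 23.23 s.
Total: 5.135 + 9.506 + 23.23 s.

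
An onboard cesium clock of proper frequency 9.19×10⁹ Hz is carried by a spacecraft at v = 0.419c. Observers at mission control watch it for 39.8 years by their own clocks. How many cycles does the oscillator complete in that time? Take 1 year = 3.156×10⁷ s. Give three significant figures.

γ = 1/√(1 − 0.419²) = 1/√0.8244 = 1.101
During 39.8 years of lab time, the oscillator's proper time advances by τ = Δt/γ = 39.8/1.101 = 36.14 years = 1.141×10⁹ s.
N = f × τ = 9.19×10⁹ × 1.141×10⁹ = 1.048×10¹⁹.

N = 1.05×10¹⁹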